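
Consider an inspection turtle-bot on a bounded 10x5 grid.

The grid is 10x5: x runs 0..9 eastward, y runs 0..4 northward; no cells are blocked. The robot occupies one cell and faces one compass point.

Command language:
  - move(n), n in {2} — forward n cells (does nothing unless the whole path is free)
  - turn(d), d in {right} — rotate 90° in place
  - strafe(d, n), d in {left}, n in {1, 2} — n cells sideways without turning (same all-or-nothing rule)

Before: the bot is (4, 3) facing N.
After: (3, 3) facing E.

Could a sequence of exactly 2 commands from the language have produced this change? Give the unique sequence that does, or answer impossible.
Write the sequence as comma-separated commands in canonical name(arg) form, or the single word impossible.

strafe(left, 1), turn(right)

key: cell and facing (now E) both changed — the 2 commands mix motion and turning
start: (4, 3) facing N
1. strafe(left, 1) → (3, 3) facing N
2. turn(right) → (3, 3) facing E
no rival 2-sequence matches.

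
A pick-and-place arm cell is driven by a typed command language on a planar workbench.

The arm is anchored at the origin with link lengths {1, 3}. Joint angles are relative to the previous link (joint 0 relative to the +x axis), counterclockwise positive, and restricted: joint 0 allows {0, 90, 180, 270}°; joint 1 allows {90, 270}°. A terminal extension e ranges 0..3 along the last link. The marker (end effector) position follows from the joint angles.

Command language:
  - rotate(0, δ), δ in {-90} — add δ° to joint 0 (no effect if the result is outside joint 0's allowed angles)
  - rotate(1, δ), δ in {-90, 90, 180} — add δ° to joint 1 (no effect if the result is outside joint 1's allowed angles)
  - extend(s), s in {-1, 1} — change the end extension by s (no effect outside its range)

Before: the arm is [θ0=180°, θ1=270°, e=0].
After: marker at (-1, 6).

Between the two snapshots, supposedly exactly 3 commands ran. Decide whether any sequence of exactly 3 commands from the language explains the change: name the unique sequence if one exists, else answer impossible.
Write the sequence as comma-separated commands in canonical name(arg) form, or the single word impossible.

from: [θ0=180°, θ1=270°, e=0]
step 1 (extend(1)): [θ0=180°, θ1=270°, e=1]
step 2 (extend(1)): [θ0=180°, θ1=270°, e=2]
step 3 (extend(1)): [θ0=180°, θ1=270°, e=3]
uniquely the one of 216 3-step routes that fits.

extend(1), extend(1), extend(1)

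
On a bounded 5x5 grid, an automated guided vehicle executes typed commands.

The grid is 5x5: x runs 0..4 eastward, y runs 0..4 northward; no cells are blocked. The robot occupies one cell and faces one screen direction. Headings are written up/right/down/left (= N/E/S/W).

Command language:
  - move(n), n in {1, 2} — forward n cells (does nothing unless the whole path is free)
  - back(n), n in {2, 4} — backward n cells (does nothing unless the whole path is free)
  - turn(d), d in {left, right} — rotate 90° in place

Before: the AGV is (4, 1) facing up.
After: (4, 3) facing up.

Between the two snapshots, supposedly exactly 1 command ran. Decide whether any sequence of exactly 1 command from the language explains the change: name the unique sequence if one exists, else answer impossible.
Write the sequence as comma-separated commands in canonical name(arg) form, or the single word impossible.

move(2)

key: heading stays N — the single command does not turn
initial: (4, 1) facing up
step 1 (move(2)): (4, 3) facing up
all 6 alternatives checked — unique.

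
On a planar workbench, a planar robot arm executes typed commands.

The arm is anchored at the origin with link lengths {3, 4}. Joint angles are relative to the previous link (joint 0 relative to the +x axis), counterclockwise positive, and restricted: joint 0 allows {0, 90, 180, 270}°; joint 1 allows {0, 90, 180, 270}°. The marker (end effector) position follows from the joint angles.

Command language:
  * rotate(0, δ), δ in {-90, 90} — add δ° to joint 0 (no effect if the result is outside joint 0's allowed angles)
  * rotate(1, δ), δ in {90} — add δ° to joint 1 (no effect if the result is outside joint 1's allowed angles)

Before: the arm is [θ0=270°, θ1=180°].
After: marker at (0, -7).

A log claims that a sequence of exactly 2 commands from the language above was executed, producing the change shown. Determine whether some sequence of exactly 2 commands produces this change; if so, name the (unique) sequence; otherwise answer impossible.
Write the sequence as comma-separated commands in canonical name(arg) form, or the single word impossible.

from: [θ0=270°, θ1=180°]
1. rotate(1, 90) → [θ0=270°, θ1=270°]
2. rotate(1, 90) → [θ0=270°, θ1=0°]
no rival 2-sequence matches.

rotate(1, 90), rotate(1, 90)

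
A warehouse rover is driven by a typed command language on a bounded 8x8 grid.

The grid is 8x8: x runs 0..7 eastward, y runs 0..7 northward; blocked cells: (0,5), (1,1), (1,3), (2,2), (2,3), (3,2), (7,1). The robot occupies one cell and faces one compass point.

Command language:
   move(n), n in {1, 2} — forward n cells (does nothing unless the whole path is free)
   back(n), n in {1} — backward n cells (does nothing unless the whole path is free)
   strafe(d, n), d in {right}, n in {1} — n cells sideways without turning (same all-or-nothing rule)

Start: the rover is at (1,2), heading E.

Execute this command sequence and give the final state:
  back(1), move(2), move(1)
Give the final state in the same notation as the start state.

at (1,2), heading E

start: at (1,2), heading E
1. back(1) → at (0,2), heading E
2. move(2) → at (0,2), heading E
3. move(1) → at (1,2), heading E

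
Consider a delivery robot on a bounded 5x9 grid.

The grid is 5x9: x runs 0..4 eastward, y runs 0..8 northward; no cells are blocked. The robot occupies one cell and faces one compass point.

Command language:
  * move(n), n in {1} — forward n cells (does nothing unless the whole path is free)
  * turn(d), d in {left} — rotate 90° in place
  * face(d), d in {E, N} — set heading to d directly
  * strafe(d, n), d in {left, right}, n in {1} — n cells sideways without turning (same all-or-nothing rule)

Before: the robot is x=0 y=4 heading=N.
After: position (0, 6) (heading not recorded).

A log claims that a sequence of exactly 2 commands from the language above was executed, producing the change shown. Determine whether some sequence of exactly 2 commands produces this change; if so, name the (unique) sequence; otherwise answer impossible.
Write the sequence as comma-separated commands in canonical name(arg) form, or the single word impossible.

start: x=0 y=4 heading=N
step 1 (move(1)): x=0 y=5 heading=N
step 2 (move(1)): x=0 y=6 heading=N
no rival 2-sequence matches.

move(1), move(1)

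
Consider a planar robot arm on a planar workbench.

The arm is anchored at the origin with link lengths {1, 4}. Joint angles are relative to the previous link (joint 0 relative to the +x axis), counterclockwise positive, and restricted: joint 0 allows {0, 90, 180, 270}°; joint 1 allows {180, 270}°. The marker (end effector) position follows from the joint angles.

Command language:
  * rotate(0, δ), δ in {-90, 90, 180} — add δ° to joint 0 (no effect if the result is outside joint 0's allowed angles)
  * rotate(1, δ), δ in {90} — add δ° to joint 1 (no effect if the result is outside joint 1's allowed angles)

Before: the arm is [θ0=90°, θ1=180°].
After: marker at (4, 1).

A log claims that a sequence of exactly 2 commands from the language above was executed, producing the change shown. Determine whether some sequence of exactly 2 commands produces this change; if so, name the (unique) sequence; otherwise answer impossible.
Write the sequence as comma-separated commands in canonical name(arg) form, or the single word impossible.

initial: [θ0=90°, θ1=180°]
t=1 rotate(1, 90) ⇒ [θ0=90°, θ1=270°]
t=2 rotate(1, 90) ⇒ [θ0=90°, θ1=270°]
all 16 alternatives checked — unique.

rotate(1, 90), rotate(1, 90)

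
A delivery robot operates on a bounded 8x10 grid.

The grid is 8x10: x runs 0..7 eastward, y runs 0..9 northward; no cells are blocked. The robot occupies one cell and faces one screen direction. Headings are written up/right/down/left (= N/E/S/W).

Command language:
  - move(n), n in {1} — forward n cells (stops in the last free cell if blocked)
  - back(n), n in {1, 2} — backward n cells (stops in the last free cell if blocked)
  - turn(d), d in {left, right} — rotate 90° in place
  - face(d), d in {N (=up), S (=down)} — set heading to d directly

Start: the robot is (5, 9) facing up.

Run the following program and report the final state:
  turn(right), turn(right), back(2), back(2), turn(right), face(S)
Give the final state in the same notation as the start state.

initial: (5, 9) facing up
[1] after turn(right): (5, 9) facing right
[2] after turn(right): (5, 9) facing down
[3] after back(2): (5, 9) facing down
[4] after back(2): (5, 9) facing down
[5] after turn(right): (5, 9) facing left
[6] after face(S): (5, 9) facing down

(5, 9) facing down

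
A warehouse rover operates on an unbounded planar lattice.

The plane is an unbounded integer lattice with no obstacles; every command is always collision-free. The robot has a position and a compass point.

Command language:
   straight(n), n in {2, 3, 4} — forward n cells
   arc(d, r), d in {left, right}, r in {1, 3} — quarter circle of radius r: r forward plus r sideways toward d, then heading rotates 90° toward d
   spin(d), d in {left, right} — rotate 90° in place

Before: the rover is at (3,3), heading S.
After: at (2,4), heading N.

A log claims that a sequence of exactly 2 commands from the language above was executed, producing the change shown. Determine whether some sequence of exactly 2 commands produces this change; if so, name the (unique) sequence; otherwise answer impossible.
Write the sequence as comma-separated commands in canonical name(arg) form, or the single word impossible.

spin(right), arc(right, 1)

key: position moved to (2,4) AND the heading swung to N — translation plus rotation needed
from: at (3,3), heading S
step 1 (spin(right)): at (3,3), heading W
step 2 (arc(right, 1)): at (2,4), heading N
uniquely the one of 81 2-step routes that fits.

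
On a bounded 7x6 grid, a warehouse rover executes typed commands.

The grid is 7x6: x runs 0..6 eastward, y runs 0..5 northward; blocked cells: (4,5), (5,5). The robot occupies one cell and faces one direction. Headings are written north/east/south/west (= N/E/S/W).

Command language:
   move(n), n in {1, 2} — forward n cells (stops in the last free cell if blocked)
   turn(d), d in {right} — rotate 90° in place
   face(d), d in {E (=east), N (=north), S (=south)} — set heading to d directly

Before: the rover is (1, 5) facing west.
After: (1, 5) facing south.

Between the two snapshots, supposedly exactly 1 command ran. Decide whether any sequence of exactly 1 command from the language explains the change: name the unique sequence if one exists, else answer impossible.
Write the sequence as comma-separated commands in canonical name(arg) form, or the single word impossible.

face(S)

key: (1,5) unchanged — the single command moves nothing
from: (1, 5) facing west
1. face(S) → (1, 5) facing south
all 6 alternatives checked — unique.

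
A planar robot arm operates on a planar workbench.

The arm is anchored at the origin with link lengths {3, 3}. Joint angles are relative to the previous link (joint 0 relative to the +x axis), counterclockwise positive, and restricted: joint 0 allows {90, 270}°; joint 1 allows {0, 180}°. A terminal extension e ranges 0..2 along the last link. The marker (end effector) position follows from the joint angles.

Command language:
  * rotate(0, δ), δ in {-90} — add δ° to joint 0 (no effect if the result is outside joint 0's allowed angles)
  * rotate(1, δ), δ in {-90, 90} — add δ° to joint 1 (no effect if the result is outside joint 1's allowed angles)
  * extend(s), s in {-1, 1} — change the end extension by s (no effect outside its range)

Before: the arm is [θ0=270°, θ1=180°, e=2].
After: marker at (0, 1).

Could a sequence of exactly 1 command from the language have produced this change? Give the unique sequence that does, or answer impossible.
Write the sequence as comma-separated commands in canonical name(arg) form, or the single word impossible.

t0: [θ0=270°, θ1=180°, e=2]
t=1 extend(-1) ⇒ [θ0=270°, θ1=180°, e=1]
uniquely the one of 5 1-step routes that fits.

extend(-1)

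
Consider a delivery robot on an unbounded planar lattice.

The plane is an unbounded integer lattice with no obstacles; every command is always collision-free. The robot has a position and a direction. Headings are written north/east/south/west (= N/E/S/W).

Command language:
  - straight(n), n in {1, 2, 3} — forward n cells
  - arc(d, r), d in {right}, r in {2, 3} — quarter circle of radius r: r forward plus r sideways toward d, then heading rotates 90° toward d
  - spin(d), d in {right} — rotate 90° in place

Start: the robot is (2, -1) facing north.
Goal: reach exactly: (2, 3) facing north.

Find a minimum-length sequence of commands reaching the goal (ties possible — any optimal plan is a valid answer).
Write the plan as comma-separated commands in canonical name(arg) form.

straight(2), straight(2)

t0: (2, -1) facing north
[1] after straight(2): (2, 1) facing north
[2] after straight(2): (2, 3) facing north
no 1-step plan works, so 2 is optimal.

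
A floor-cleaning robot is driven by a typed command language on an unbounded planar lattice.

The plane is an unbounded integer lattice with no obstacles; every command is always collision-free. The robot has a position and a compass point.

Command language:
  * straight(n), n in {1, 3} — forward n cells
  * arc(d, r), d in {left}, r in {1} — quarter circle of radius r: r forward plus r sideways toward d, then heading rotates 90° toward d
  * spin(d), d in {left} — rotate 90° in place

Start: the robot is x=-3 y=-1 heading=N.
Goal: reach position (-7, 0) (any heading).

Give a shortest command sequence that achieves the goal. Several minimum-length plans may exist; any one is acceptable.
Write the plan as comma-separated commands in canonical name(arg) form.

arc(left, 1), straight(3)

initial: x=-3 y=-1 heading=N
t=1 arc(left, 1) ⇒ x=-4 y=0 heading=W
t=2 straight(3) ⇒ x=-7 y=0 heading=W
no 1-step plan works, so 2 is optimal.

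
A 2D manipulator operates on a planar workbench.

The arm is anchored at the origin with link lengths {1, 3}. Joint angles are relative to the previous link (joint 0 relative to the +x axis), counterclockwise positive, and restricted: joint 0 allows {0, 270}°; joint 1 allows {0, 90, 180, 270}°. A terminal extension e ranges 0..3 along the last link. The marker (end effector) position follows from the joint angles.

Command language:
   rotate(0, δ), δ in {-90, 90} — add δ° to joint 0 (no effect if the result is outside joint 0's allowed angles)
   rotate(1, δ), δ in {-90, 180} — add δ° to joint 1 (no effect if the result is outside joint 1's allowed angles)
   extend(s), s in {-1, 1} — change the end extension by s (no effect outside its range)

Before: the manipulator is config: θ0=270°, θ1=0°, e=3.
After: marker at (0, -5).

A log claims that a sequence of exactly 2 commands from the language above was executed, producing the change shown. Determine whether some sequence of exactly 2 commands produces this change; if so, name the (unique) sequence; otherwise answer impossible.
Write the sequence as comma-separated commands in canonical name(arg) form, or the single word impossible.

begin: config: θ0=270°, θ1=0°, e=3
[1] after extend(-1): config: θ0=270°, θ1=0°, e=2
[2] after extend(-1): config: θ0=270°, θ1=0°, e=1
no rival 2-sequence matches.

extend(-1), extend(-1)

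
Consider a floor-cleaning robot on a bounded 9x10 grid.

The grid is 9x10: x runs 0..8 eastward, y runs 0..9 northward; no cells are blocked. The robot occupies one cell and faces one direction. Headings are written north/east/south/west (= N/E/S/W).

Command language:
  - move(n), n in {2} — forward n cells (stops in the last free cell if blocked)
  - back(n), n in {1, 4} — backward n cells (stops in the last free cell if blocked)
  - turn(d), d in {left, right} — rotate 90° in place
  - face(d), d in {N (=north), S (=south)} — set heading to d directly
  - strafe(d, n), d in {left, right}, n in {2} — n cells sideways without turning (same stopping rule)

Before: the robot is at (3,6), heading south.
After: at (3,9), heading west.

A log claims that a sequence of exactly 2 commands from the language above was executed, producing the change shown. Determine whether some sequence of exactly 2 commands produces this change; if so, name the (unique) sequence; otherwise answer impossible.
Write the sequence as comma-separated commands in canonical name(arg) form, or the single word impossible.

back(4), turn(right)

key: back(4) runs into the grid edge before its full distance
from: at (3,6), heading south
1. back(4) → at (3,9), heading south
2. turn(right) → at (3,9), heading west
all 81 alternatives checked — unique.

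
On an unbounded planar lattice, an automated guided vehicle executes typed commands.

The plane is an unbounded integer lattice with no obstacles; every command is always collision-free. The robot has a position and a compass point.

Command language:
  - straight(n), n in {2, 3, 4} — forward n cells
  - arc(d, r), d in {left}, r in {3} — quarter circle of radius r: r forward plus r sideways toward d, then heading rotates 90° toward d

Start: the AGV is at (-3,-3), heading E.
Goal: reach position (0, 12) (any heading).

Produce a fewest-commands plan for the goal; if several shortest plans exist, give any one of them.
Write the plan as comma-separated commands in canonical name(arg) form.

start: at (-3,-3), heading E
[1] after arc(left, 3): at (0,0), heading N
[2] after straight(4): at (0,4), heading N
[3] after straight(4): at (0,8), heading N
[4] after straight(4): at (0,12), heading N
no 3-step plan works, so 4 is optimal.

arc(left, 3), straight(4), straight(4), straight(4)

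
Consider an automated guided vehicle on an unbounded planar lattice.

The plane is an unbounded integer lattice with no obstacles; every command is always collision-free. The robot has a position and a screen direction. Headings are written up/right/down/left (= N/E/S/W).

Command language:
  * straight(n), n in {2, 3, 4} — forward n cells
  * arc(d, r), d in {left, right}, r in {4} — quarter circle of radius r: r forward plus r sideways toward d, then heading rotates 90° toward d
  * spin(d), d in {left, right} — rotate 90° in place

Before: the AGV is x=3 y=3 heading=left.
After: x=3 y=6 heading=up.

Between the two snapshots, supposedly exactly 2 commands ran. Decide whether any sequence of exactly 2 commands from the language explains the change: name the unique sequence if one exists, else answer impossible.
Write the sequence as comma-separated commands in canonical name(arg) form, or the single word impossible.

key: position moved to (3,6) AND the heading swung to N — translation plus rotation needed
begin: x=3 y=3 heading=left
[1] after spin(right): x=3 y=3 heading=up
[2] after straight(3): x=3 y=6 heading=up
no rival 2-sequence matches.

spin(right), straight(3)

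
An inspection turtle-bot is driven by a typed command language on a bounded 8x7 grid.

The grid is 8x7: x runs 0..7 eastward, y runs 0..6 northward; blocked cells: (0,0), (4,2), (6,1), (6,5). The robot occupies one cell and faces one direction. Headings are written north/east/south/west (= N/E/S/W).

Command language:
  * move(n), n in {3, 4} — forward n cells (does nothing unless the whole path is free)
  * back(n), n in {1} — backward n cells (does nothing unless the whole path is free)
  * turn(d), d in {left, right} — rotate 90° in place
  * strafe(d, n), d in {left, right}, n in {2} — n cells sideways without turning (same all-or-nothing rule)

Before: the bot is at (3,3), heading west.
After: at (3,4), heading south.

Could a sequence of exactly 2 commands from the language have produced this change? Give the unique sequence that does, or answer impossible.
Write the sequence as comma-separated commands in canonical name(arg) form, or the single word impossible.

key: order matters: swapping turn(left) and back(1) lands elsewhere
begin: at (3,3), heading west
1. turn(left) → at (3,3), heading south
2. back(1) → at (3,4), heading south
no rival 2-sequence matches.

turn(left), back(1)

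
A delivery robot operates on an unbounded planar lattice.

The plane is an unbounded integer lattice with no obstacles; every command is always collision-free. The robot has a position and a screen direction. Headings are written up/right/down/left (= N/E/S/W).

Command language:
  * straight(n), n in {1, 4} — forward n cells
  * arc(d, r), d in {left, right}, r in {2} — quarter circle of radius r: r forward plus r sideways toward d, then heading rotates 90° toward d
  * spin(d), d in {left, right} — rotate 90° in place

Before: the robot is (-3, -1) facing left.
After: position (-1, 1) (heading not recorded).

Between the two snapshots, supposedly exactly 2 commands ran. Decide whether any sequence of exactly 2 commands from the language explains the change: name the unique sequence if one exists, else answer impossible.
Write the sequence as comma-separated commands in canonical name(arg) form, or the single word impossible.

key: order matters: swapping spin(right) and arc(right, 2) lands elsewhere
from: (-3, -1) facing left
step 1 (spin(right)): (-3, -1) facing up
step 2 (arc(right, 2)): (-1, 1) facing right
all 36 alternatives checked — unique.

spin(right), arc(right, 2)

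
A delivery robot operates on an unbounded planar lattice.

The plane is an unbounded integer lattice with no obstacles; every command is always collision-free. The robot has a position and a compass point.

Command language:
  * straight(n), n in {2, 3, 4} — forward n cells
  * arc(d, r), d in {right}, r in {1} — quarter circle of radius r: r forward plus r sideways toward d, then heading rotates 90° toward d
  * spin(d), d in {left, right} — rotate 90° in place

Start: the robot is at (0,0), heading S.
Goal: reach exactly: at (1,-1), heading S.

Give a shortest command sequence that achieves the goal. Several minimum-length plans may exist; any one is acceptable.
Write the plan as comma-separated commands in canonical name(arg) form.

spin(left), arc(right, 1)

from: at (0,0), heading S
t=1 spin(left) ⇒ at (0,0), heading E
t=2 arc(right, 1) ⇒ at (1,-1), heading S
nothing shorter than 2 reaches the goal.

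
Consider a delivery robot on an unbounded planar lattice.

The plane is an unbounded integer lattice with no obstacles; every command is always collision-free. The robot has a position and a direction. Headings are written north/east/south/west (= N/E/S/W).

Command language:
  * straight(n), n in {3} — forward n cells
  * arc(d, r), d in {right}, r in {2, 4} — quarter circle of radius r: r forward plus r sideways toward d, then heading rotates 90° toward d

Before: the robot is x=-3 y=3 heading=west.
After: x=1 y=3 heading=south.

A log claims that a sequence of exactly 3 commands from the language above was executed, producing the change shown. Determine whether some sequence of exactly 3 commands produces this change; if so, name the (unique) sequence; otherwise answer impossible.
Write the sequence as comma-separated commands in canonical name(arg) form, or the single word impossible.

key: running arc(right, 4) before arc(right, 2) would end elsewhere — order is forced
start: x=-3 y=3 heading=west
1. arc(right, 2) → x=-5 y=5 heading=north
2. arc(right, 2) → x=-3 y=7 heading=east
3. arc(right, 4) → x=1 y=3 heading=south
no rival 3-sequence matches.

arc(right, 2), arc(right, 2), arc(right, 4)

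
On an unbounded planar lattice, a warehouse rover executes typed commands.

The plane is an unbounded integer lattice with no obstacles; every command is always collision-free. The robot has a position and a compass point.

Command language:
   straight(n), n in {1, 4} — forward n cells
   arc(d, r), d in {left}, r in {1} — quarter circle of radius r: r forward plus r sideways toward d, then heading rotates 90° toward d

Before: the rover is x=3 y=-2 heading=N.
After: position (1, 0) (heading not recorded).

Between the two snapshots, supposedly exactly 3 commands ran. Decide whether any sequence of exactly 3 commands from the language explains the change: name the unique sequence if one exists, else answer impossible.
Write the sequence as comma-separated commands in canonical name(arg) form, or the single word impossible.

t0: x=3 y=-2 heading=N
step 1 (straight(1)): x=3 y=-1 heading=N
step 2 (arc(left, 1)): x=2 y=0 heading=W
step 3 (straight(1)): x=1 y=0 heading=W
no other 3-command option fits: unique.

straight(1), arc(left, 1), straight(1)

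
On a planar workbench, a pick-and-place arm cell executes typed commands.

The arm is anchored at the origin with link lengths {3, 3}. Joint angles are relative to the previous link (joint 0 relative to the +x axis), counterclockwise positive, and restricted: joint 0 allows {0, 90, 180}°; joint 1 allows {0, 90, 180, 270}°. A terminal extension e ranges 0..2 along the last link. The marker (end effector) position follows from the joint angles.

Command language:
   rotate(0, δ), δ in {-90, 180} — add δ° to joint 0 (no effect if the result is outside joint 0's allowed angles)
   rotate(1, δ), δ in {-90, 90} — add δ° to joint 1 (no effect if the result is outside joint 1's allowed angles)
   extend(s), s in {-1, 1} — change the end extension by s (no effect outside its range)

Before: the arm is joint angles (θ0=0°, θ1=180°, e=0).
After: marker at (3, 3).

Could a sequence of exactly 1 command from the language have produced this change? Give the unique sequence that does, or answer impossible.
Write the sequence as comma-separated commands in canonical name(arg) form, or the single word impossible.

initial: joint angles (θ0=0°, θ1=180°, e=0)
1. rotate(1, -90) → joint angles (θ0=0°, θ1=90°, e=0)
uniquely the one of 6 1-step routes that fits.

rotate(1, -90)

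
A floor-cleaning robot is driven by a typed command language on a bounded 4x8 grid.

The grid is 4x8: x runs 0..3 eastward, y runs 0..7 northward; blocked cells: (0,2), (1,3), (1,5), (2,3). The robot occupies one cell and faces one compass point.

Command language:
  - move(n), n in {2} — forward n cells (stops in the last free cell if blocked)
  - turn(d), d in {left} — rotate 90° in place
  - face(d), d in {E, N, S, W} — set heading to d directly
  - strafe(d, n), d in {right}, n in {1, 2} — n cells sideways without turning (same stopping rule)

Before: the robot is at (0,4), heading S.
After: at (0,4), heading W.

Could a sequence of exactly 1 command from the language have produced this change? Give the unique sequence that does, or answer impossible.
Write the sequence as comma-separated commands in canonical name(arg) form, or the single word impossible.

key: parked at (0,4) the whole time — nothing moves the robot
from: at (0,4), heading S
t=1 face(W) ⇒ at (0,4), heading W
uniquely the one of 8 1-step routes that fits.

face(W)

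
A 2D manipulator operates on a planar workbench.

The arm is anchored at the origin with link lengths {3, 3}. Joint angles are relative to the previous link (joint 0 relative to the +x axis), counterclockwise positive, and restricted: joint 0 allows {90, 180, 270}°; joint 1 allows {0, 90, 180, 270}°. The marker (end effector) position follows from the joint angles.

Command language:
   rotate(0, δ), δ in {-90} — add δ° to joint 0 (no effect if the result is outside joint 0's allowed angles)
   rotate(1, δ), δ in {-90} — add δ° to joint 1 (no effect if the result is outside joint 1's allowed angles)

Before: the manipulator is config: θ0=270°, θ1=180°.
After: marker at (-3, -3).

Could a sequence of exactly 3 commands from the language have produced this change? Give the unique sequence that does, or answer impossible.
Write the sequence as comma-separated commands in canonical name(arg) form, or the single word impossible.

start: config: θ0=270°, θ1=180°
step 1 (rotate(1, -90)): config: θ0=270°, θ1=90°
step 2 (rotate(1, -90)): config: θ0=270°, θ1=0°
step 3 (rotate(1, -90)): config: θ0=270°, θ1=270°
no rival 3-sequence matches.

rotate(1, -90), rotate(1, -90), rotate(1, -90)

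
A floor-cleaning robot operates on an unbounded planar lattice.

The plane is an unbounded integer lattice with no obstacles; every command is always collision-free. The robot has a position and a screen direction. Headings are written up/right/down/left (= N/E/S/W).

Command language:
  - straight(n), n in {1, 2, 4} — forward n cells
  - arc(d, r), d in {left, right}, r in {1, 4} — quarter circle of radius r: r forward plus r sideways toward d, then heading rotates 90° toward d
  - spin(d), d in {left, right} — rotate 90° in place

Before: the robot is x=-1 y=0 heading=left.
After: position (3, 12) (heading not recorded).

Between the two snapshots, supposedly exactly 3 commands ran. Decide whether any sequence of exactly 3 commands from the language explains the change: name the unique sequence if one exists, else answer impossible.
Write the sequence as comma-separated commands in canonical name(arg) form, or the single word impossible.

key: running arc(left, 4) before arc(right, 4) would end elsewhere — order is forced
start: x=-1 y=0 heading=left
t=1 arc(right, 4) ⇒ x=-5 y=4 heading=up
t=2 arc(right, 4) ⇒ x=-1 y=8 heading=right
t=3 arc(left, 4) ⇒ x=3 y=12 heading=up
all 729 alternatives checked — unique.

arc(right, 4), arc(right, 4), arc(left, 4)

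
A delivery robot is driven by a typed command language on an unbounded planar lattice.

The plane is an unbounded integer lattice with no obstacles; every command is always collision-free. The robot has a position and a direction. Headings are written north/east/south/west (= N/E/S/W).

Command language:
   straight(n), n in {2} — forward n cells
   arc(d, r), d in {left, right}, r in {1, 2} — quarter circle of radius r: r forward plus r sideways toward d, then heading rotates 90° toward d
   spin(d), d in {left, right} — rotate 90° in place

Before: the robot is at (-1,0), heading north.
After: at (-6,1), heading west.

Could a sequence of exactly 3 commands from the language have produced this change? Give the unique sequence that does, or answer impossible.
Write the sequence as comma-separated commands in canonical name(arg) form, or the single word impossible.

arc(left, 1), straight(2), straight(2)

key: position moved to (-6,1) AND the heading swung to W — translation plus rotation needed
initial: at (-1,0), heading north
1. arc(left, 1) → at (-2,1), heading west
2. straight(2) → at (-4,1), heading west
3. straight(2) → at (-6,1), heading west
no rival 3-sequence matches.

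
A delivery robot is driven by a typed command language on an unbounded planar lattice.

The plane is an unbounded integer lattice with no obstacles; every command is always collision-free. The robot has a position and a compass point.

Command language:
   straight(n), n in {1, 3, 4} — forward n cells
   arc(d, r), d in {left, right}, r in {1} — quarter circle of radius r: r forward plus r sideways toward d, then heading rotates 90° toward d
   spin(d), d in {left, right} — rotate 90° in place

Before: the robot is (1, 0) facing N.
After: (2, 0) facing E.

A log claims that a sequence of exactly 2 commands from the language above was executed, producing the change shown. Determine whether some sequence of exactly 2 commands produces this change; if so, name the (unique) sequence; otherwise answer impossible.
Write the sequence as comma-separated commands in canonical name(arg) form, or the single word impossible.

spin(right), straight(1)

key: running straight(1) before spin(right) would end elsewhere — order is forced
initial: (1, 0) facing N
t=1 spin(right) ⇒ (1, 0) facing E
t=2 straight(1) ⇒ (2, 0) facing E
no other 2-command option fits: unique.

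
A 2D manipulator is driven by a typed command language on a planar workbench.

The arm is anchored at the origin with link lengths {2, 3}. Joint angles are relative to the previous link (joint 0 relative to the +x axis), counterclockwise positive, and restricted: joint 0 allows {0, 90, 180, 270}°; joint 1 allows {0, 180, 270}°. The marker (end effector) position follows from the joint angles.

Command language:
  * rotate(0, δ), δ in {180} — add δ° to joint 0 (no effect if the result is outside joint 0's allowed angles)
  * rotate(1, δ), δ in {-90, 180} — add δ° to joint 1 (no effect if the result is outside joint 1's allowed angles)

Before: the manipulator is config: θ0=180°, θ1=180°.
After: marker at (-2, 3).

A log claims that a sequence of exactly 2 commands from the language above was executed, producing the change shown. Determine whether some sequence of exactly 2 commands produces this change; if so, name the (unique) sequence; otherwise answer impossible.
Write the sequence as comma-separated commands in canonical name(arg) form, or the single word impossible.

key: running rotate(1, -90) before rotate(1, 180) would end elsewhere — order is forced
initial: config: θ0=180°, θ1=180°
step 1 (rotate(1, 180)): config: θ0=180°, θ1=0°
step 2 (rotate(1, -90)): config: θ0=180°, θ1=270°
all 9 alternatives checked — unique.

rotate(1, 180), rotate(1, -90)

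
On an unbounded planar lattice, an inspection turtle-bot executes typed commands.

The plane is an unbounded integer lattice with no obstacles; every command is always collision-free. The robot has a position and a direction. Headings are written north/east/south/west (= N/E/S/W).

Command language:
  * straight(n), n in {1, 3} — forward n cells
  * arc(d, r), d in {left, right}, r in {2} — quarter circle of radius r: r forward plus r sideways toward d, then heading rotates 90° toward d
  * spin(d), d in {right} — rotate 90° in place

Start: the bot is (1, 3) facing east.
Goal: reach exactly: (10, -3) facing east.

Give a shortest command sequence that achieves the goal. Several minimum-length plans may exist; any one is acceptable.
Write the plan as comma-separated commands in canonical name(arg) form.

straight(3), spin(right), arc(left, 2), arc(right, 2), arc(left, 2)

begin: (1, 3) facing east
1. straight(3) → (4, 3) facing east
2. spin(right) → (4, 3) facing south
3. arc(left, 2) → (6, 1) facing east
4. arc(right, 2) → (8, -1) facing south
5. arc(left, 2) → (10, -3) facing east
nothing shorter than 5 reaches the goal.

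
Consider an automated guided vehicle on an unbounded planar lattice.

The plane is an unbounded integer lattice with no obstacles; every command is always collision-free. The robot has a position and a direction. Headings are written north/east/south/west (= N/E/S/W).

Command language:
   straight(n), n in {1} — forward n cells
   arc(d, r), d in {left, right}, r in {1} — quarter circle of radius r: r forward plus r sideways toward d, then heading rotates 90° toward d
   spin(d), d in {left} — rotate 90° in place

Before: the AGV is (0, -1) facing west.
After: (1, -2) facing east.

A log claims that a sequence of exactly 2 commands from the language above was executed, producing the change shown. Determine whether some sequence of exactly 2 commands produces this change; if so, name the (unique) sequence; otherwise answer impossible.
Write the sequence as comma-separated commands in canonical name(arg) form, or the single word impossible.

spin(left), arc(left, 1)

key: cell and facing (now E) both changed — the 2 commands mix motion and turning
t0: (0, -1) facing west
1. spin(left) → (0, -1) facing south
2. arc(left, 1) → (1, -2) facing east
uniquely the one of 16 2-step routes that fits.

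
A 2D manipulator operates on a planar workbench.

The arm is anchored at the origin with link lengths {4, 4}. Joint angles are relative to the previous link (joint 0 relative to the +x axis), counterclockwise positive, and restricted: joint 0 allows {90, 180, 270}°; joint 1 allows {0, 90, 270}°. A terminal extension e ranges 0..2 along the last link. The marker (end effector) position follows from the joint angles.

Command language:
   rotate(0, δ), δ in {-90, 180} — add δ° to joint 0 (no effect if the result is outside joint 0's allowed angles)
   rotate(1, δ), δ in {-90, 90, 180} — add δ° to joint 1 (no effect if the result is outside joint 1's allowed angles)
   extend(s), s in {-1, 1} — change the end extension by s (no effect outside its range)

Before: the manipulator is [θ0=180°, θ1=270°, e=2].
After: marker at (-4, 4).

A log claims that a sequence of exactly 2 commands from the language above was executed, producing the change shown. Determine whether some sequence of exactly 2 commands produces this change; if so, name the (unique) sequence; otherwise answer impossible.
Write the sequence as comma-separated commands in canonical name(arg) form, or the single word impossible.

extend(-1), extend(-1)

initial: [θ0=180°, θ1=270°, e=2]
1. extend(-1) → [θ0=180°, θ1=270°, e=1]
2. extend(-1) → [θ0=180°, θ1=270°, e=0]
all 49 alternatives checked — unique.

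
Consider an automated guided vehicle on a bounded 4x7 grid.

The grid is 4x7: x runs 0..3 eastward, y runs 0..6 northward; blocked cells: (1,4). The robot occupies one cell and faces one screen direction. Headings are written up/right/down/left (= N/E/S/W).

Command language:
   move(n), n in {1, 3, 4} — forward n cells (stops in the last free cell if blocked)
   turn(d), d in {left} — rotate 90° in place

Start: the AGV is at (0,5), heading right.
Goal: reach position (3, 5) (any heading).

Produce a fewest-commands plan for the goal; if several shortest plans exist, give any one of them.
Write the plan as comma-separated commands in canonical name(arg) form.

move(4)

start: at (0,5), heading right
1. move(4) → at (3,5), heading right
shorter routes all fall short; 1 is best.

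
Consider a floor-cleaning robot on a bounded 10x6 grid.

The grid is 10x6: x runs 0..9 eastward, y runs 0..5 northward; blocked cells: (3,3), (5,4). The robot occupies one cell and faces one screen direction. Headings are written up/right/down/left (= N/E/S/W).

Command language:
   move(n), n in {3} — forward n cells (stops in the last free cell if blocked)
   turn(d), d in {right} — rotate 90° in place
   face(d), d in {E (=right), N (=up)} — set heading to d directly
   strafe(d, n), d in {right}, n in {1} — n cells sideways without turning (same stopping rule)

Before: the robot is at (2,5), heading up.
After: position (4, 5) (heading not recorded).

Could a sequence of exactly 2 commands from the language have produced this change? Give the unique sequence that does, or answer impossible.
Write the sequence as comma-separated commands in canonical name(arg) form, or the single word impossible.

strafe(right, 1), strafe(right, 1)

begin: at (2,5), heading up
t=1 strafe(right, 1) ⇒ at (3,5), heading up
t=2 strafe(right, 1) ⇒ at (4,5), heading up
no other 2-command option fits: unique.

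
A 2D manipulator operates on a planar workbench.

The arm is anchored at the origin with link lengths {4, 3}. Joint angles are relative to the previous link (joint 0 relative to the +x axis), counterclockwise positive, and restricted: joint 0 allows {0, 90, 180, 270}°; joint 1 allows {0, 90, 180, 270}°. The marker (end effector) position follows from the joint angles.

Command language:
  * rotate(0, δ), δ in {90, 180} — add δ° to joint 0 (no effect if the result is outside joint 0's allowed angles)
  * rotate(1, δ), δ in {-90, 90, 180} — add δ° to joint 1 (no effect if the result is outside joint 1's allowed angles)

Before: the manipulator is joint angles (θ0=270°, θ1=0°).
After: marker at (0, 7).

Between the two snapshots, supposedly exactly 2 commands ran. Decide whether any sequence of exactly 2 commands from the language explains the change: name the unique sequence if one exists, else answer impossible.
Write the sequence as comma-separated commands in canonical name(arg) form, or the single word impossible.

t0: joint angles (θ0=270°, θ1=0°)
t=1 rotate(0, 90) ⇒ joint angles (θ0=0°, θ1=0°)
t=2 rotate(0, 90) ⇒ joint angles (θ0=90°, θ1=0°)
no rival 2-sequence matches.

rotate(0, 90), rotate(0, 90)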